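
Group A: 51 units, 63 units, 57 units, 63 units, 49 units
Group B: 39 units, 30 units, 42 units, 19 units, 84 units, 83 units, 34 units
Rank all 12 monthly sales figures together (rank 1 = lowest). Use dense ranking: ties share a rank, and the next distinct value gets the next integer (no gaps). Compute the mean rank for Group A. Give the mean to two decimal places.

7.80

Sorted (ascending): 19, 30, 34, 39, 42, 49, 51, 57, 63, 63, 83, 84
The 2 values of 63 share dense rank 9.
Remaining distinct values take the next consecutive integers.
Group A values → pooled ranks: 51→7, 63→9, 57→8, 63→9, 49→6
Mean rank = (7 + 9 + 8 + 9 + 6) / 5 = 7.80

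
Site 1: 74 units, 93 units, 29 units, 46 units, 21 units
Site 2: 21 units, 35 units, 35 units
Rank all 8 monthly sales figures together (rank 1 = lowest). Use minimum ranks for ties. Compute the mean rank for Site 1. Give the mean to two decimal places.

5.00

Sorted (ascending): 21, 21, 29, 35, 35, 46, 74, 93
The 2 values of 21 occupy positions 1–2 → each gets rank 1.
The 2 values of 35 occupy positions 4–5 → each gets rank 4.
Site 1 values → pooled ranks: 74→7, 93→8, 29→3, 46→6, 21→1
Mean rank = (7 + 8 + 3 + 6 + 1) / 5 = 5.00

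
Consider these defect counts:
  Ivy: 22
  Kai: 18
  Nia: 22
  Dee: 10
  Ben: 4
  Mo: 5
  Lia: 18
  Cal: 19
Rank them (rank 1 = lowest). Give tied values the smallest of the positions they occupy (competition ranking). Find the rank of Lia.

4

Sorted (ascending): 4, 5, 10, 18, 18, 19, 22, 22
The 2 values of 18 occupy positions 4–5 → each gets rank 4.
The 2 values of 22 occupy positions 7–8 → each gets rank 7.
Lia has value 18 → rank 4.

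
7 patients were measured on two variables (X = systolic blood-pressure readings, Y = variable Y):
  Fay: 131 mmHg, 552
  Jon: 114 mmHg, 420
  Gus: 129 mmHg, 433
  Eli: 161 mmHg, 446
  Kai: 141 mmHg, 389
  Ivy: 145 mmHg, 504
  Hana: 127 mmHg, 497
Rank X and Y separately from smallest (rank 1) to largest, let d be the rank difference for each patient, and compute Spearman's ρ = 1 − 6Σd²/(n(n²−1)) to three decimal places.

Ranks of variable 1: 4, 1, 3, 7, 5, 6, 2
Ranks of variable 2: 7, 2, 3, 4, 1, 6, 5
d = r₁ − r₂: -3, -1, 0, 3, 4, 0, -3
d²: 9, 1, 0, 9, 16, 0, 9; Σd² = 44
ρ = 1 − 6·44/(7·48) = 1 − 264/336 = 0.214

0.214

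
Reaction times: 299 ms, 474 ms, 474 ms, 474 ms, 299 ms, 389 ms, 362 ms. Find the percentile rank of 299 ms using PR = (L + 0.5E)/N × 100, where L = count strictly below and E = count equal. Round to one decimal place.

N = 7.
Strictly below 299: 0. Equal to 299: 2.
PR = (0 + 0.5·2)/7 × 100 = 14.3

14.3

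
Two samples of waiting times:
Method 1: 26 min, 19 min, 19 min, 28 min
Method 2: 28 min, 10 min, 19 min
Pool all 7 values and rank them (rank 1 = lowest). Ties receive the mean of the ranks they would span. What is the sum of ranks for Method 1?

17.5

Sorted (ascending): 10, 19, 19, 19, 26, 28, 28
The 3 values of 19 occupy positions 2–4 → average rank 3.
The 2 values of 28 occupy positions 6–7 → average rank (6+7)/2 = 6.5.
Method 1 values → pooled ranks: 26→5, 19→3, 19→3, 28→6.5
Rank sum = 5 + 3 + 3 + 6.5 = 17.5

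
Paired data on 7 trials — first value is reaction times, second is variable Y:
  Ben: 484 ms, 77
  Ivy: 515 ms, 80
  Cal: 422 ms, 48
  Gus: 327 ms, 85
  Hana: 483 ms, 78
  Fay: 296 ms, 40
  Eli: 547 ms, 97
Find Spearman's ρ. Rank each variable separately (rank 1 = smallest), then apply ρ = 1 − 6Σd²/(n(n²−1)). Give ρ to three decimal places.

Ranks of variable 1: 5, 6, 3, 2, 4, 1, 7
Ranks of variable 2: 3, 5, 2, 6, 4, 1, 7
d = r₁ − r₂: 2, 1, 1, -4, 0, 0, 0
d²: 4, 1, 1, 16, 0, 0, 0; Σd² = 22
ρ = 1 − 6·22/(7·48) = 1 − 132/336 = 0.607

0.607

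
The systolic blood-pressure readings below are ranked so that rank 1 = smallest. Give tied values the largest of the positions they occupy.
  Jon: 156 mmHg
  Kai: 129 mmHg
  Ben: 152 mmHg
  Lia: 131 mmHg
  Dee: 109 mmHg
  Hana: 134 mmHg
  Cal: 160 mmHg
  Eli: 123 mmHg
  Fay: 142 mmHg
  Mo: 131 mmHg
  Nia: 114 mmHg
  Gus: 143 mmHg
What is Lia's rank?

6

Sorted (ascending): 109, 114, 123, 129, 131, 131, 134, 142, 143, 152, 156, 160
The 2 values of 131 occupy positions 5–6 → each gets rank 6.
Lia has value 131 mmHg → rank 6.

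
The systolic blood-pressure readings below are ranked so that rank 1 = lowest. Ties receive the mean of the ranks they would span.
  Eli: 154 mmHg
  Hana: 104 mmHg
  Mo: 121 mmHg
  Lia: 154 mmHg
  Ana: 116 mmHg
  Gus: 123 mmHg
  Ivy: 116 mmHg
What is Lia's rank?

Sorted (ascending): 104, 116, 116, 121, 123, 154, 154
The 2 values of 116 occupy positions 2–3 → average rank (2+3)/2 = 2.5.
The 2 values of 154 occupy positions 6–7 → average rank (6+7)/2 = 6.5.
Lia has value 154 mmHg → rank 6.5.

6.5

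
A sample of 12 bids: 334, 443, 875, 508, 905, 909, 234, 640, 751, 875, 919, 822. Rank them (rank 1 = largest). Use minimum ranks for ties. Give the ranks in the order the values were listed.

11, 10, 4, 9, 3, 2, 12, 8, 7, 4, 1, 6

Sorted (descending): 919, 909, 905, 875, 875, 822, 751, 640, 508, 443, 334, 234
The 2 values of 875 occupy positions 4–5 → each gets rank 4.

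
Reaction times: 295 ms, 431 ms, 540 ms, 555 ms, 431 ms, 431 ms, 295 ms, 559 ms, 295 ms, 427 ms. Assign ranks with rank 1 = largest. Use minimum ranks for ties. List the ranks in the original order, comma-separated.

8, 4, 3, 2, 4, 4, 8, 1, 8, 7

Sorted (descending): 559, 555, 540, 431, 431, 431, 427, 295, 295, 295
The 3 values of 431 occupy positions 4–6 → each gets rank 4.
The 3 values of 295 occupy positions 8–10 → each gets rank 8.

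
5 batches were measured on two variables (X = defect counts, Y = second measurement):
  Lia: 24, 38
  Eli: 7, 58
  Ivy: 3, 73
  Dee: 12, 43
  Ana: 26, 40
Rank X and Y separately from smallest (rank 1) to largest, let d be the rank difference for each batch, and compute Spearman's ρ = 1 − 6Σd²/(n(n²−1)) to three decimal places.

Ranks of variable 1: 4, 2, 1, 3, 5
Ranks of variable 2: 1, 4, 5, 3, 2
d = r₁ − r₂: 3, -2, -4, 0, 3
d²: 9, 4, 16, 0, 9; Σd² = 38
ρ = 1 − 6·38/(5·24) = 1 − 228/120 = -0.900

-0.900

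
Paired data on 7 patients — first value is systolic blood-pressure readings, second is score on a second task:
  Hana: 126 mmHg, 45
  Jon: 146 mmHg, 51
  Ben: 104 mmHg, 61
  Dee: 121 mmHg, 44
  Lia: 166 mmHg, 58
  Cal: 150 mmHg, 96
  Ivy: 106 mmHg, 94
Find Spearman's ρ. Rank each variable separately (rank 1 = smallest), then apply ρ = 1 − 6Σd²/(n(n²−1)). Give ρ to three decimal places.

Ranks of variable 1: 4, 5, 1, 3, 7, 6, 2
Ranks of variable 2: 2, 3, 5, 1, 4, 7, 6
d = r₁ − r₂: 2, 2, -4, 2, 3, -1, -4
d²: 4, 4, 16, 4, 9, 1, 16; Σd² = 54
ρ = 1 − 6·54/(7·48) = 1 − 324/336 = 0.036

0.036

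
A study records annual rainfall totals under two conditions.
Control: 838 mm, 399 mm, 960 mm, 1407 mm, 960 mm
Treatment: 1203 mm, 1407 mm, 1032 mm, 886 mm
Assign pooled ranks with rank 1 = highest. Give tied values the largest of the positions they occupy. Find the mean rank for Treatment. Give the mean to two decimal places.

Sorted (descending): 1407, 1407, 1203, 1032, 960, 960, 886, 838, 399
The 2 values of 1407 occupy positions 1–2 → each gets rank 2.
The 2 values of 960 occupy positions 5–6 → each gets rank 6.
Treatment values → pooled ranks: 1203→3, 1407→2, 1032→4, 886→7
Mean rank = (3 + 2 + 4 + 7) / 4 = 4.00

4.00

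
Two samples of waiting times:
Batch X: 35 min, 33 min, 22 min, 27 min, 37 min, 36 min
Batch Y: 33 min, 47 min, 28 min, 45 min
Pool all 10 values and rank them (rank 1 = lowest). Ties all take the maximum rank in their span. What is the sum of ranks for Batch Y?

27

Sorted (ascending): 22, 27, 28, 33, 33, 35, 36, 37, 45, 47
The 2 values of 33 occupy positions 4–5 → each gets rank 5.
Batch Y values → pooled ranks: 33→5, 47→10, 28→3, 45→9
Rank sum = 5 + 10 + 3 + 9 = 27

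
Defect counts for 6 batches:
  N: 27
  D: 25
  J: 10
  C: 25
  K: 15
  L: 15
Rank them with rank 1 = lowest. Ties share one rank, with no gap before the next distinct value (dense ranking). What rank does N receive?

4

Sorted (ascending): 10, 15, 15, 25, 25, 27
The 2 values of 15 share dense rank 2.
The 2 values of 25 share dense rank 3.
Remaining distinct values take the next consecutive integers.
N has value 27 → rank 4.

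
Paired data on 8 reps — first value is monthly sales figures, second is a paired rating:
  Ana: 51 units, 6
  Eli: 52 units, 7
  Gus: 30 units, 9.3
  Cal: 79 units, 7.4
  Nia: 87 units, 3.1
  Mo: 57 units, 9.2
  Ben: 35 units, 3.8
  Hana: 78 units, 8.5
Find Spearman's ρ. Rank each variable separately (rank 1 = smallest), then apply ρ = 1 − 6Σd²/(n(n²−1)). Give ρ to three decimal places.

-0.262

Ranks of variable 1: 3, 4, 1, 7, 8, 5, 2, 6
Ranks of variable 2: 3, 4, 8, 5, 1, 7, 2, 6
d = r₁ − r₂: 0, 0, -7, 2, 7, -2, 0, 0
d²: 0, 0, 49, 4, 49, 4, 0, 0; Σd² = 106
ρ = 1 − 6·106/(8·63) = 1 − 636/504 = -0.262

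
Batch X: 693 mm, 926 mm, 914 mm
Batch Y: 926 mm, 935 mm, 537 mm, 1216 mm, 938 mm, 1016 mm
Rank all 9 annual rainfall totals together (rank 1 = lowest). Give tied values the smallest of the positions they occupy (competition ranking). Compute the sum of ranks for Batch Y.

35

Sorted (ascending): 537, 693, 914, 926, 926, 935, 938, 1016, 1216
The 2 values of 926 occupy positions 4–5 → each gets rank 4.
Batch Y values → pooled ranks: 926→4, 935→6, 537→1, 1216→9, 938→7, 1016→8
Rank sum = 4 + 6 + 1 + 9 + 7 + 8 = 35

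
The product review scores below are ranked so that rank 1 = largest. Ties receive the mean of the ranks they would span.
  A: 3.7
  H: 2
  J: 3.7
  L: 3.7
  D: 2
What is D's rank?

Sorted (descending): 3.7, 3.7, 3.7, 2, 2
The 3 values of 3.7 occupy positions 1–3 → average rank 2.
The 2 values of 2 occupy positions 4–5 → average rank (4+5)/2 = 4.5.
D has value 2 → rank 4.5.

4.5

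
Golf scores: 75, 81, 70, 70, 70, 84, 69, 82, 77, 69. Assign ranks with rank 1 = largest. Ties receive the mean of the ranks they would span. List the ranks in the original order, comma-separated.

Sorted (descending): 84, 82, 81, 77, 75, 70, 70, 70, 69, 69
The 3 values of 70 occupy positions 6–8 → average rank 7.
The 2 values of 69 occupy positions 9–10 → average rank (9+10)/2 = 9.5.

5, 3, 7, 7, 7, 1, 9.5, 2, 4, 9.5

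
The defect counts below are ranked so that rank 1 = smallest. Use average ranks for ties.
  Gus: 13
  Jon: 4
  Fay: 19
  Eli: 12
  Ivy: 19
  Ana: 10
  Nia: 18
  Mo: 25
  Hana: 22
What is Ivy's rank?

6.5

Sorted (ascending): 4, 10, 12, 13, 18, 19, 19, 22, 25
The 2 values of 19 occupy positions 6–7 → average rank (6+7)/2 = 6.5.
Ivy has value 19 → rank 6.5.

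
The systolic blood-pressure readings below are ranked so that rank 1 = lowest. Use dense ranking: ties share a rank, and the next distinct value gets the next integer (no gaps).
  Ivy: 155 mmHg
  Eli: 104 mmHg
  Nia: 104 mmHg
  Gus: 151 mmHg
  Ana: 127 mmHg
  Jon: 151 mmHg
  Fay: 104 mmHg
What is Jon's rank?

3

Sorted (ascending): 104, 104, 104, 127, 151, 151, 155
The 3 values of 104 share dense rank 1.
The 2 values of 151 share dense rank 3.
Remaining distinct values take the next consecutive integers.
Jon has value 151 mmHg → rank 3.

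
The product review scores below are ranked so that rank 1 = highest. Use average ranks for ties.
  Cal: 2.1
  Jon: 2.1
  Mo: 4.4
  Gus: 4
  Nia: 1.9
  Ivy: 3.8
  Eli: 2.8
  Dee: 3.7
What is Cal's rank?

Sorted (descending): 4.4, 4, 3.8, 3.7, 2.8, 2.1, 2.1, 1.9
The 2 values of 2.1 occupy positions 6–7 → average rank (6+7)/2 = 6.5.
Cal has value 2.1 → rank 6.5.

6.5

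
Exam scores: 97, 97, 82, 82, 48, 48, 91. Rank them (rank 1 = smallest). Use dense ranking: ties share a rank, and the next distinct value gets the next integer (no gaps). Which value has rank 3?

91

Sorted (ascending): 48, 48, 82, 82, 91, 97, 97
The 2 values of 48 share dense rank 1.
The 2 values of 82 share dense rank 2.
The 2 values of 97 share dense rank 4.
Remaining distinct values take the next consecutive integers.
Rank 3 → value 91.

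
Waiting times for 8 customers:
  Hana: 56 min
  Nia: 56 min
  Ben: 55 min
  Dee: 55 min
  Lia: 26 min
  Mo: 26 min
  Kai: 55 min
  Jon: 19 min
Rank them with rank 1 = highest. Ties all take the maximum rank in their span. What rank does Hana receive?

Sorted (descending): 56, 56, 55, 55, 55, 26, 26, 19
The 2 values of 56 occupy positions 1–2 → each gets rank 2.
The 3 values of 55 occupy positions 3–5 → each gets rank 5.
The 2 values of 26 occupy positions 6–7 → each gets rank 7.
Hana has value 56 min → rank 2.

2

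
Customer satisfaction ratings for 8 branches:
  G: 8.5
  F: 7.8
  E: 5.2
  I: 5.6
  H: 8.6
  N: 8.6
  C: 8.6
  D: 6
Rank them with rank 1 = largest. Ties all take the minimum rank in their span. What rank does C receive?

Sorted (descending): 8.6, 8.6, 8.6, 8.5, 7.8, 6, 5.6, 5.2
The 3 values of 8.6 occupy positions 1–3 → each gets rank 1.
C has value 8.6 → rank 1.

1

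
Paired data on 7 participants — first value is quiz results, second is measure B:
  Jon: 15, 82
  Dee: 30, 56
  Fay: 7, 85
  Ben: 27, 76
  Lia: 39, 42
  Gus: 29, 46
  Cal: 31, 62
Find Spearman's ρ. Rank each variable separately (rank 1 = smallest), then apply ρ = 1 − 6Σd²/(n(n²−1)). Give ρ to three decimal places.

-0.857

Ranks of variable 1: 2, 5, 1, 3, 7, 4, 6
Ranks of variable 2: 6, 3, 7, 5, 1, 2, 4
d = r₁ − r₂: -4, 2, -6, -2, 6, 2, 2
d²: 16, 4, 36, 4, 36, 4, 4; Σd² = 104
ρ = 1 − 6·104/(7·48) = 1 − 624/336 = -0.857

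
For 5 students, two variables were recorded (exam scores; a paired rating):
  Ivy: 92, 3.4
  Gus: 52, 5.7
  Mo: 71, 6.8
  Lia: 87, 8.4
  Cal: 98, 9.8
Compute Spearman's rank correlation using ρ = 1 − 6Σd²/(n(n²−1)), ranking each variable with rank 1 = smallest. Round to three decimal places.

Ranks of variable 1: 4, 1, 2, 3, 5
Ranks of variable 2: 1, 2, 3, 4, 5
d = r₁ − r₂: 3, -1, -1, -1, 0
d²: 9, 1, 1, 1, 0; Σd² = 12
ρ = 1 − 6·12/(5·24) = 1 − 72/120 = 0.400

0.400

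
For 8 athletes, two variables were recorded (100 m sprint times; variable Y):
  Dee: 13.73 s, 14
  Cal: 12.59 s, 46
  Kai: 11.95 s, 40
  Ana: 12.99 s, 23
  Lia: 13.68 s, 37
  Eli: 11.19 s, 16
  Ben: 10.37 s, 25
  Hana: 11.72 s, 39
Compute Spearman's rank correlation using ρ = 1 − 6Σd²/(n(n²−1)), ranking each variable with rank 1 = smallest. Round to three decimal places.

Ranks of variable 1: 8, 5, 4, 6, 7, 2, 1, 3
Ranks of variable 2: 1, 8, 7, 3, 5, 2, 4, 6
d = r₁ − r₂: 7, -3, -3, 3, 2, 0, -3, -3
d²: 49, 9, 9, 9, 4, 0, 9, 9; Σd² = 98
ρ = 1 − 6·98/(8·63) = 1 − 588/504 = -0.167

-0.167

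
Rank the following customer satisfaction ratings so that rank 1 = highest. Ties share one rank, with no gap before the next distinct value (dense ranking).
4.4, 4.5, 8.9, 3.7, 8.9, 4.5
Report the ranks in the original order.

3, 2, 1, 4, 1, 2

Sorted (descending): 8.9, 8.9, 4.5, 4.5, 4.4, 3.7
The 2 values of 8.9 share dense rank 1.
The 2 values of 4.5 share dense rank 2.
Remaining distinct values take the next consecutive integers.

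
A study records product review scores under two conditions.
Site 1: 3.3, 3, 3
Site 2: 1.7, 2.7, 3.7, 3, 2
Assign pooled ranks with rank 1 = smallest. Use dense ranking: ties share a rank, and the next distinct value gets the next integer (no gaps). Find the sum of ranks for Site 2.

16

Sorted (ascending): 1.7, 2, 2.7, 3, 3, 3, 3.3, 3.7
The 3 values of 3 share dense rank 4.
Remaining distinct values take the next consecutive integers.
Site 2 values → pooled ranks: 1.7→1, 2.7→3, 3.7→6, 3→4, 2→2
Rank sum = 1 + 3 + 6 + 4 + 2 = 16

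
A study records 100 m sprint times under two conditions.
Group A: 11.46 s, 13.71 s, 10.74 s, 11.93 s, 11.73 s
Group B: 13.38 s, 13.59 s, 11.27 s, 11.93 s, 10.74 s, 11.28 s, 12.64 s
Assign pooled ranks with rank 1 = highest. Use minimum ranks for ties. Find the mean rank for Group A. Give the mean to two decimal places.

6.40

Sorted (descending): 13.71, 13.59, 13.38, 12.64, 11.93, 11.93, 11.73, 11.46, 11.28, 11.27, 10.74, 10.74
The 2 values of 11.93 occupy positions 5–6 → each gets rank 5.
The 2 values of 10.74 occupy positions 11–12 → each gets rank 11.
Group A values → pooled ranks: 11.46→8, 13.71→1, 10.74→11, 11.93→5, 11.73→7
Mean rank = (8 + 1 + 11 + 5 + 7) / 5 = 6.40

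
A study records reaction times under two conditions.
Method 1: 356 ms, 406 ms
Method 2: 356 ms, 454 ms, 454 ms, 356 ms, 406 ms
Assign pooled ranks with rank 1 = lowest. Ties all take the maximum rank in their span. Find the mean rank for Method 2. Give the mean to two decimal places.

Sorted (ascending): 356, 356, 356, 406, 406, 454, 454
The 3 values of 356 occupy positions 1–3 → each gets rank 3.
The 2 values of 406 occupy positions 4–5 → each gets rank 5.
The 2 values of 454 occupy positions 6–7 → each gets rank 7.
Method 2 values → pooled ranks: 356→3, 454→7, 454→7, 356→3, 406→5
Mean rank = (3 + 7 + 7 + 3 + 5) / 5 = 5.00

5.00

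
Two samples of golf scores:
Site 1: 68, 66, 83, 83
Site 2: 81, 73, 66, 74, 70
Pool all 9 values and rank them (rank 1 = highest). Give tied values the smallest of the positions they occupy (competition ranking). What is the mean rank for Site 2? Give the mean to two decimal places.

5.20

Sorted (descending): 83, 83, 81, 74, 73, 70, 68, 66, 66
The 2 values of 83 occupy positions 1–2 → each gets rank 1.
The 2 values of 66 occupy positions 8–9 → each gets rank 8.
Site 2 values → pooled ranks: 81→3, 73→5, 66→8, 74→4, 70→6
Mean rank = (3 + 5 + 8 + 4 + 6) / 5 = 5.20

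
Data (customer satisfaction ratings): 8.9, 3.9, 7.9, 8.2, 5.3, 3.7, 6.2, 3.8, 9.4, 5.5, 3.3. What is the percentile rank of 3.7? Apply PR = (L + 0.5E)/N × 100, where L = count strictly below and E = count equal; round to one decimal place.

N = 11.
Strictly below 3.7: 1. Equal to 3.7: 1.
PR = (1 + 0.5·1)/11 × 100 = 13.6

13.6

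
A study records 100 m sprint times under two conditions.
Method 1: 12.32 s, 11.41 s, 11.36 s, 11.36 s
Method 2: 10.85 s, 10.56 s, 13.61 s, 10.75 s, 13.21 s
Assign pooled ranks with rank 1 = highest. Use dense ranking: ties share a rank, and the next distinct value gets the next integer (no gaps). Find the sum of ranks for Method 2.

24

Sorted (descending): 13.61, 13.21, 12.32, 11.41, 11.36, 11.36, 10.85, 10.75, 10.56
The 2 values of 11.36 share dense rank 5.
Remaining distinct values take the next consecutive integers.
Method 2 values → pooled ranks: 10.85→6, 10.56→8, 13.61→1, 10.75→7, 13.21→2
Rank sum = 6 + 8 + 1 + 7 + 2 = 24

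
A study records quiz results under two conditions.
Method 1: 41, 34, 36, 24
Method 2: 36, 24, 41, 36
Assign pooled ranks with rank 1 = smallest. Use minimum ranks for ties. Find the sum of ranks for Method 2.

Sorted (ascending): 24, 24, 34, 36, 36, 36, 41, 41
The 2 values of 24 occupy positions 1–2 → each gets rank 1.
The 3 values of 36 occupy positions 4–6 → each gets rank 4.
The 2 values of 41 occupy positions 7–8 → each gets rank 7.
Method 2 values → pooled ranks: 36→4, 24→1, 41→7, 36→4
Rank sum = 4 + 1 + 7 + 4 = 16

16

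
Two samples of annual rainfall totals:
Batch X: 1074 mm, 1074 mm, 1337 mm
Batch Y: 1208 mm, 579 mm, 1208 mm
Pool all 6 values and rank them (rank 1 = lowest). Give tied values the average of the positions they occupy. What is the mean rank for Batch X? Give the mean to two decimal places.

3.67

Sorted (ascending): 579, 1074, 1074, 1208, 1208, 1337
The 2 values of 1074 occupy positions 2–3 → average rank (2+3)/2 = 2.5.
The 2 values of 1208 occupy positions 4–5 → average rank (4+5)/2 = 4.5.
Batch X values → pooled ranks: 1074→2.5, 1074→2.5, 1337→6
Mean rank = (2.5 + 2.5 + 6) / 3 = 3.67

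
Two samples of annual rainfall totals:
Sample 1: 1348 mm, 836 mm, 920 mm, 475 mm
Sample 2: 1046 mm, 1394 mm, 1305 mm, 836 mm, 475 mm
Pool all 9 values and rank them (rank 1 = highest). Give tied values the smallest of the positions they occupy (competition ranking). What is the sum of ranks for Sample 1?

21

Sorted (descending): 1394, 1348, 1305, 1046, 920, 836, 836, 475, 475
The 2 values of 836 occupy positions 6–7 → each gets rank 6.
The 2 values of 475 occupy positions 8–9 → each gets rank 8.
Sample 1 values → pooled ranks: 1348→2, 836→6, 920→5, 475→8
Rank sum = 2 + 6 + 5 + 8 = 21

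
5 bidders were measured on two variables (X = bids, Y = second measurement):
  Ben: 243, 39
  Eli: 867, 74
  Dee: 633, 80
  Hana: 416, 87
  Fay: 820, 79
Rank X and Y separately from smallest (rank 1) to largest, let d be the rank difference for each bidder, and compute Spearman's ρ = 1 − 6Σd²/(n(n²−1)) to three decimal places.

0.000

Ranks of variable 1: 1, 5, 3, 2, 4
Ranks of variable 2: 1, 2, 4, 5, 3
d = r₁ − r₂: 0, 3, -1, -3, 1
d²: 0, 9, 1, 9, 1; Σd² = 20
ρ = 1 − 6·20/(5·24) = 1 − 120/120 = 0.000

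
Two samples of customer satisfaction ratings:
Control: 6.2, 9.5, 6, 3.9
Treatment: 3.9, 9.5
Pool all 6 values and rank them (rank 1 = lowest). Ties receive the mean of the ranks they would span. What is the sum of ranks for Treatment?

7

Sorted (ascending): 3.9, 3.9, 6, 6.2, 9.5, 9.5
The 2 values of 3.9 occupy positions 1–2 → average rank (1+2)/2 = 1.5.
The 2 values of 9.5 occupy positions 5–6 → average rank (5+6)/2 = 5.5.
Treatment values → pooled ranks: 3.9→1.5, 9.5→5.5
Rank sum = 1.5 + 5.5 = 7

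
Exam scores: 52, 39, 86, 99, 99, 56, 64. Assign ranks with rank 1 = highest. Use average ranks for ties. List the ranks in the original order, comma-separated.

Sorted (descending): 99, 99, 86, 64, 56, 52, 39
The 2 values of 99 occupy positions 1–2 → average rank (1+2)/2 = 1.5.

6, 7, 3, 1.5, 1.5, 5, 4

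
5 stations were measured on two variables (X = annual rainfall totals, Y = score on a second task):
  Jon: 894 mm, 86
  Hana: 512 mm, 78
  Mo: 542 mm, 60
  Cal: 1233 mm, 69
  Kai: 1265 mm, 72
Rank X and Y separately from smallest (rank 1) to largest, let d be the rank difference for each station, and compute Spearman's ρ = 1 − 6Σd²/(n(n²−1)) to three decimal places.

-0.100

Ranks of variable 1: 3, 1, 2, 4, 5
Ranks of variable 2: 5, 4, 1, 2, 3
d = r₁ − r₂: -2, -3, 1, 2, 2
d²: 4, 9, 1, 4, 4; Σd² = 22
ρ = 1 − 6·22/(5·24) = 1 − 132/120 = -0.100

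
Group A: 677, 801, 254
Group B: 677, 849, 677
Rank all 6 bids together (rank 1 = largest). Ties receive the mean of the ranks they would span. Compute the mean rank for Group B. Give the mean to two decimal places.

3.00

Sorted (descending): 849, 801, 677, 677, 677, 254
The 3 values of 677 occupy positions 3–5 → average rank 4.
Group B values → pooled ranks: 677→4, 849→1, 677→4
Mean rank = (4 + 1 + 4) / 3 = 3.00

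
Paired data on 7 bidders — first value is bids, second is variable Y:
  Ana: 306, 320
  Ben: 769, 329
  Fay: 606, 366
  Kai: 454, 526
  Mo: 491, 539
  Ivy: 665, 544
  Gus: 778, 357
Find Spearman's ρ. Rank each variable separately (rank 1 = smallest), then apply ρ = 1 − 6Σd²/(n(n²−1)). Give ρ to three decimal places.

0.036

Ranks of variable 1: 1, 6, 4, 2, 3, 5, 7
Ranks of variable 2: 1, 2, 4, 5, 6, 7, 3
d = r₁ − r₂: 0, 4, 0, -3, -3, -2, 4
d²: 0, 16, 0, 9, 9, 4, 16; Σd² = 54
ρ = 1 − 6·54/(7·48) = 1 − 324/336 = 0.036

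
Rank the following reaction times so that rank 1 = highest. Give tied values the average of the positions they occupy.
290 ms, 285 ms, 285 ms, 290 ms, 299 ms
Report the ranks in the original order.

Sorted (descending): 299, 290, 290, 285, 285
The 2 values of 290 occupy positions 2–3 → average rank (2+3)/2 = 2.5.
The 2 values of 285 occupy positions 4–5 → average rank (4+5)/2 = 4.5.

2.5, 4.5, 4.5, 2.5, 1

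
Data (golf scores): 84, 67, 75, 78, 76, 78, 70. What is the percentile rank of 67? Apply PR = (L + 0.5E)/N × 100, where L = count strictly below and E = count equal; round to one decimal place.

7.1

N = 7.
Strictly below 67: 0. Equal to 67: 1.
PR = (0 + 0.5·1)/7 × 100 = 7.1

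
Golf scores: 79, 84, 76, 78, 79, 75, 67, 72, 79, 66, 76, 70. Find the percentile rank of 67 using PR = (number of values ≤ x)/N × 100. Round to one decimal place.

N = 12.
Strictly below 67: 1. Equal to 67: 1.
PR = 2/12 × 100 = 16.7

16.7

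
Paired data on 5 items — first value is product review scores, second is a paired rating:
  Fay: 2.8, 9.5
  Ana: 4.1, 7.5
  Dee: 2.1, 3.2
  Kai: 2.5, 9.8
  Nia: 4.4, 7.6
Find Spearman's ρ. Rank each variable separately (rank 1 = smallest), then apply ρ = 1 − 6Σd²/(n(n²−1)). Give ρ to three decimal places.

0.100

Ranks of variable 1: 3, 4, 1, 2, 5
Ranks of variable 2: 4, 2, 1, 5, 3
d = r₁ − r₂: -1, 2, 0, -3, 2
d²: 1, 4, 0, 9, 4; Σd² = 18
ρ = 1 − 6·18/(5·24) = 1 − 108/120 = 0.100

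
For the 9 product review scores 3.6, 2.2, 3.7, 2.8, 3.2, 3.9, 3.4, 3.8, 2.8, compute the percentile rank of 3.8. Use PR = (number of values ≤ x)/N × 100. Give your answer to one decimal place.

88.9

N = 9.
Strictly below 3.8: 7. Equal to 3.8: 1.
PR = 8/9 × 100 = 88.9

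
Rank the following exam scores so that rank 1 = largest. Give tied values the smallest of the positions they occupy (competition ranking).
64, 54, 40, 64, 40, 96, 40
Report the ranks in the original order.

2, 4, 5, 2, 5, 1, 5

Sorted (descending): 96, 64, 64, 54, 40, 40, 40
The 2 values of 64 occupy positions 2–3 → each gets rank 2.
The 3 values of 40 occupy positions 5–7 → each gets rank 5.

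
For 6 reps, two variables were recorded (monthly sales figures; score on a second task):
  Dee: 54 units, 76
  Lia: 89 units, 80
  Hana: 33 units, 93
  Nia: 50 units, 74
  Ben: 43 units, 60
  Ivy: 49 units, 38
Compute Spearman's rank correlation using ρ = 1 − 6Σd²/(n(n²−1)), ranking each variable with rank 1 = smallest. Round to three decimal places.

0.086

Ranks of variable 1: 5, 6, 1, 4, 2, 3
Ranks of variable 2: 4, 5, 6, 3, 2, 1
d = r₁ − r₂: 1, 1, -5, 1, 0, 2
d²: 1, 1, 25, 1, 0, 4; Σd² = 32
ρ = 1 − 6·32/(6·35) = 1 − 192/210 = 0.086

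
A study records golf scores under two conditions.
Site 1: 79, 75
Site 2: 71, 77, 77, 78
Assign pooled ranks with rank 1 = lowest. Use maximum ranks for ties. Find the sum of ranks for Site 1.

Sorted (ascending): 71, 75, 77, 77, 78, 79
The 2 values of 77 occupy positions 3–4 → each gets rank 4.
Site 1 values → pooled ranks: 79→6, 75→2
Rank sum = 6 + 2 = 8

8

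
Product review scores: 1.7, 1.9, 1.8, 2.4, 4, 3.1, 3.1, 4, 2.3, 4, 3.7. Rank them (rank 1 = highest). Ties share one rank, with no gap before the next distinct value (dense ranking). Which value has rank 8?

1.7

Sorted (descending): 4, 4, 4, 3.7, 3.1, 3.1, 2.4, 2.3, 1.9, 1.8, 1.7
The 3 values of 4 share dense rank 1.
The 2 values of 3.1 share dense rank 3.
Remaining distinct values take the next consecutive integers.
Rank 8 → value 1.7.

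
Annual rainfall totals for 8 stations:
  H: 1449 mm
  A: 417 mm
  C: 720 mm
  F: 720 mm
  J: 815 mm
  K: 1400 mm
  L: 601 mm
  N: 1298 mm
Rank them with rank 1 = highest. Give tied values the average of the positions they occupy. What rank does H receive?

1

Sorted (descending): 1449, 1400, 1298, 815, 720, 720, 601, 417
The 2 values of 720 occupy positions 5–6 → average rank (5+6)/2 = 5.5.
H has value 1449 mm → rank 1.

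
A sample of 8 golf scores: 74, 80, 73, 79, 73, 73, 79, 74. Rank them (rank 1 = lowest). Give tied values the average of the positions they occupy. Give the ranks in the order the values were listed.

Sorted (ascending): 73, 73, 73, 74, 74, 79, 79, 80
The 3 values of 73 occupy positions 1–3 → average rank 2.
The 2 values of 74 occupy positions 4–5 → average rank (4+5)/2 = 4.5.
The 2 values of 79 occupy positions 6–7 → average rank (6+7)/2 = 6.5.

4.5, 8, 2, 6.5, 2, 2, 6.5, 4.5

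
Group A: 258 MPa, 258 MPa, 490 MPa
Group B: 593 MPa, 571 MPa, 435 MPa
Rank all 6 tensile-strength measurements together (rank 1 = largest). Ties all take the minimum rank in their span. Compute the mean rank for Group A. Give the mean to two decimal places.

4.33

Sorted (descending): 593, 571, 490, 435, 258, 258
The 2 values of 258 occupy positions 5–6 → each gets rank 5.
Group A values → pooled ranks: 258→5, 258→5, 490→3
Mean rank = (5 + 5 + 3) / 3 = 4.33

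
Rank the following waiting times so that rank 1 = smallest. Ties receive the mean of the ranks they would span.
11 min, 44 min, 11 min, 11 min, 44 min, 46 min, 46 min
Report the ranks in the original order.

Sorted (ascending): 11, 11, 11, 44, 44, 46, 46
The 3 values of 11 occupy positions 1–3 → average rank 2.
The 2 values of 44 occupy positions 4–5 → average rank (4+5)/2 = 4.5.
The 2 values of 46 occupy positions 6–7 → average rank (6+7)/2 = 6.5.

2, 4.5, 2, 2, 4.5, 6.5, 6.5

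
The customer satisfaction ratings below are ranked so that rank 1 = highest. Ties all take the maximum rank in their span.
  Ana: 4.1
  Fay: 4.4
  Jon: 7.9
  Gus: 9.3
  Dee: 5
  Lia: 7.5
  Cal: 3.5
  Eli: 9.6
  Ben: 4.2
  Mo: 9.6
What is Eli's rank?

2

Sorted (descending): 9.6, 9.6, 9.3, 7.9, 7.5, 5, 4.4, 4.2, 4.1, 3.5
The 2 values of 9.6 occupy positions 1–2 → each gets rank 2.
Eli has value 9.6 → rank 2.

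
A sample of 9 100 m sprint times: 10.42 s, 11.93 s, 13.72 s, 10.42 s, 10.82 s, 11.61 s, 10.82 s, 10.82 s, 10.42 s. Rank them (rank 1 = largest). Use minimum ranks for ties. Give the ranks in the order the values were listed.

Sorted (descending): 13.72, 11.93, 11.61, 10.82, 10.82, 10.82, 10.42, 10.42, 10.42
The 3 values of 10.82 occupy positions 4–6 → each gets rank 4.
The 3 values of 10.42 occupy positions 7–9 → each gets rank 7.

7, 2, 1, 7, 4, 3, 4, 4, 7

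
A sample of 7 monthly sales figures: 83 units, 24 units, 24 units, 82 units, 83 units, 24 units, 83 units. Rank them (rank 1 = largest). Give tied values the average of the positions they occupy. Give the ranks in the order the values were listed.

Sorted (descending): 83, 83, 83, 82, 24, 24, 24
The 3 values of 83 occupy positions 1–3 → average rank 2.
The 3 values of 24 occupy positions 5–7 → average rank 6.

2, 6, 6, 4, 2, 6, 2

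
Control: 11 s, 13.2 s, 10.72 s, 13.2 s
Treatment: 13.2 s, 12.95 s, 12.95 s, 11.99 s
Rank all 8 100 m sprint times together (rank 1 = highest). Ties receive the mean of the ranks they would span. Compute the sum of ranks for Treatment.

Sorted (descending): 13.2, 13.2, 13.2, 12.95, 12.95, 11.99, 11, 10.72
The 3 values of 13.2 occupy positions 1–3 → average rank 2.
The 2 values of 12.95 occupy positions 4–5 → average rank (4+5)/2 = 4.5.
Treatment values → pooled ranks: 13.2→2, 12.95→4.5, 12.95→4.5, 11.99→6
Rank sum = 2 + 4.5 + 4.5 + 6 = 17

17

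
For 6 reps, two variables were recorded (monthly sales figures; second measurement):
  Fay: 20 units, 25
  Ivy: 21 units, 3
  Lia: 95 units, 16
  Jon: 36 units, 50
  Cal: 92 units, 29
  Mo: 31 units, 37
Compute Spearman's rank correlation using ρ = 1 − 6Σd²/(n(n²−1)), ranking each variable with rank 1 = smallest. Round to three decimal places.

0.143

Ranks of variable 1: 1, 2, 6, 4, 5, 3
Ranks of variable 2: 3, 1, 2, 6, 4, 5
d = r₁ − r₂: -2, 1, 4, -2, 1, -2
d²: 4, 1, 16, 4, 1, 4; Σd² = 30
ρ = 1 − 6·30/(6·35) = 1 − 180/210 = 0.143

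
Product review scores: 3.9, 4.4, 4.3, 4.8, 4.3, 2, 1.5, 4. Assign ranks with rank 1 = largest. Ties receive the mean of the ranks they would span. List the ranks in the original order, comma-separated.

Sorted (descending): 4.8, 4.4, 4.3, 4.3, 4, 3.9, 2, 1.5
The 2 values of 4.3 occupy positions 3–4 → average rank (3+4)/2 = 3.5.

6, 2, 3.5, 1, 3.5, 7, 8, 5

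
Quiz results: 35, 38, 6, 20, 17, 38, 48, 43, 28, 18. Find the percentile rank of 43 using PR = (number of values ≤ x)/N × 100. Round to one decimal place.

N = 10.
Strictly below 43: 8. Equal to 43: 1.
PR = 9/10 × 100 = 90.0

90.0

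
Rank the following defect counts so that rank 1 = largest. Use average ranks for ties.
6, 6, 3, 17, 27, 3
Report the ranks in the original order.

Sorted (descending): 27, 17, 6, 6, 3, 3
The 2 values of 6 occupy positions 3–4 → average rank (3+4)/2 = 3.5.
The 2 values of 3 occupy positions 5–6 → average rank (5+6)/2 = 5.5.

3.5, 3.5, 5.5, 2, 1, 5.5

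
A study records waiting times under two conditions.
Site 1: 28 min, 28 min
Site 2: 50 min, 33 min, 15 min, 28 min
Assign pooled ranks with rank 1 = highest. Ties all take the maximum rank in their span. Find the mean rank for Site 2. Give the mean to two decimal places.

Sorted (descending): 50, 33, 28, 28, 28, 15
The 3 values of 28 occupy positions 3–5 → each gets rank 5.
Site 2 values → pooled ranks: 50→1, 33→2, 15→6, 28→5
Mean rank = (1 + 2 + 6 + 5) / 4 = 3.50

3.50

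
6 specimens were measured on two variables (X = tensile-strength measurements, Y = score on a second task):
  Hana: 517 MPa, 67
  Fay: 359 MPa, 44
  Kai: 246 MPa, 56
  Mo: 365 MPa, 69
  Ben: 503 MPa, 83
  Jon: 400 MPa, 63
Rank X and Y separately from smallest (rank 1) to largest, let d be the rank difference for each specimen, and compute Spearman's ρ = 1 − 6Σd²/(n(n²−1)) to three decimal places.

0.657

Ranks of variable 1: 6, 2, 1, 3, 5, 4
Ranks of variable 2: 4, 1, 2, 5, 6, 3
d = r₁ − r₂: 2, 1, -1, -2, -1, 1
d²: 4, 1, 1, 4, 1, 1; Σd² = 12
ρ = 1 − 6·12/(6·35) = 1 − 72/210 = 0.657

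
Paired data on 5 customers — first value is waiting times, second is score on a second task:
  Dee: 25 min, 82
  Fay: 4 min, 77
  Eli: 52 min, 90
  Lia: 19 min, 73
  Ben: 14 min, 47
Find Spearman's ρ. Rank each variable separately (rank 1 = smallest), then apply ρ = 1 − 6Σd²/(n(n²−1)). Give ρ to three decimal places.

Ranks of variable 1: 4, 1, 5, 3, 2
Ranks of variable 2: 4, 3, 5, 2, 1
d = r₁ − r₂: 0, -2, 0, 1, 1
d²: 0, 4, 0, 1, 1; Σd² = 6
ρ = 1 − 6·6/(5·24) = 1 − 36/120 = 0.700

0.700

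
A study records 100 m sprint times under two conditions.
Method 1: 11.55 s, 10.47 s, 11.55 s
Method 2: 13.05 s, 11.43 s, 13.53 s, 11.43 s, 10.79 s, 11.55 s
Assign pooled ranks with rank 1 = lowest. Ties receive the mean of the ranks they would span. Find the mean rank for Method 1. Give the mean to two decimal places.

Sorted (ascending): 10.47, 10.79, 11.43, 11.43, 11.55, 11.55, 11.55, 13.05, 13.53
The 2 values of 11.43 occupy positions 3–4 → average rank (3+4)/2 = 3.5.
The 3 values of 11.55 occupy positions 5–7 → average rank 6.
Method 1 values → pooled ranks: 11.55→6, 10.47→1, 11.55→6
Mean rank = (6 + 1 + 6) / 3 = 4.33

4.33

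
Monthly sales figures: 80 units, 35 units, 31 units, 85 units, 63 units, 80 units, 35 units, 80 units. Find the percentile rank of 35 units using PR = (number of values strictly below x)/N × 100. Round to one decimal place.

12.5

N = 8.
Strictly below 35: 1. Equal to 35: 2.
PR = 1/8 × 100 = 12.5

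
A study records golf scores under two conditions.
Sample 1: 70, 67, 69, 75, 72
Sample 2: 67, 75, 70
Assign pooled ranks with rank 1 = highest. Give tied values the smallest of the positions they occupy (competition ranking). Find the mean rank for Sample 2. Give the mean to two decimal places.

Sorted (descending): 75, 75, 72, 70, 70, 69, 67, 67
The 2 values of 75 occupy positions 1–2 → each gets rank 1.
The 2 values of 70 occupy positions 4–5 → each gets rank 4.
The 2 values of 67 occupy positions 7–8 → each gets rank 7.
Sample 2 values → pooled ranks: 67→7, 75→1, 70→4
Mean rank = (7 + 1 + 4) / 3 = 4.00

4.00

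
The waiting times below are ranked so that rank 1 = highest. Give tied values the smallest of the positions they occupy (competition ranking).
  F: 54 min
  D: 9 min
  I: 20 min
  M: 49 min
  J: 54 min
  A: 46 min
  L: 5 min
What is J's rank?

1

Sorted (descending): 54, 54, 49, 46, 20, 9, 5
The 2 values of 54 occupy positions 1–2 → each gets rank 1.
J has value 54 min → rank 1.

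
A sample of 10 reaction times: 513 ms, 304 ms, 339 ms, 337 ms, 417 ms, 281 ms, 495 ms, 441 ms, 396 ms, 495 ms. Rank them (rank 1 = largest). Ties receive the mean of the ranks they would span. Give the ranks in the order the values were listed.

1, 9, 7, 8, 5, 10, 2.5, 4, 6, 2.5

Sorted (descending): 513, 495, 495, 441, 417, 396, 339, 337, 304, 281
The 2 values of 495 occupy positions 2–3 → average rank (2+3)/2 = 2.5.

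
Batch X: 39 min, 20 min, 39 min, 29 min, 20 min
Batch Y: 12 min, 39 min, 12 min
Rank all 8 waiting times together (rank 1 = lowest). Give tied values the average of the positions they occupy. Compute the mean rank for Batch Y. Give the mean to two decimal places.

Sorted (ascending): 12, 12, 20, 20, 29, 39, 39, 39
The 2 values of 12 occupy positions 1–2 → average rank (1+2)/2 = 1.5.
The 2 values of 20 occupy positions 3–4 → average rank (3+4)/2 = 3.5.
The 3 values of 39 occupy positions 6–8 → average rank 7.
Batch Y values → pooled ranks: 12→1.5, 39→7, 12→1.5
Mean rank = (1.5 + 7 + 1.5) / 3 = 3.33

3.33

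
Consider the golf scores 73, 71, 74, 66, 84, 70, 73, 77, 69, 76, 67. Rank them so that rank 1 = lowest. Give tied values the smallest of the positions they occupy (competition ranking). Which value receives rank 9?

Sorted (ascending): 66, 67, 69, 70, 71, 73, 73, 74, 76, 77, 84
The 2 values of 73 occupy positions 6–7 → each gets rank 6.
Rank 9 → value 76.

76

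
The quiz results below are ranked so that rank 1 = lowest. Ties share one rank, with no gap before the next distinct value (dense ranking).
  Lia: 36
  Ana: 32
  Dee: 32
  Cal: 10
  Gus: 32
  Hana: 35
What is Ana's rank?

Sorted (ascending): 10, 32, 32, 32, 35, 36
The 3 values of 32 share dense rank 2.
Remaining distinct values take the next consecutive integers.
Ana has value 32 → rank 2.

2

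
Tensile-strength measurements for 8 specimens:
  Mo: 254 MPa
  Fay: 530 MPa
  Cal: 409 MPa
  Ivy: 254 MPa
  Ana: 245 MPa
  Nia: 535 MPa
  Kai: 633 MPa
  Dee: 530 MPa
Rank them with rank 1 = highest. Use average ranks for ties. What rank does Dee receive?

Sorted (descending): 633, 535, 530, 530, 409, 254, 254, 245
The 2 values of 530 occupy positions 3–4 → average rank (3+4)/2 = 3.5.
The 2 values of 254 occupy positions 6–7 → average rank (6+7)/2 = 6.5.
Dee has value 530 MPa → rank 3.5.

3.5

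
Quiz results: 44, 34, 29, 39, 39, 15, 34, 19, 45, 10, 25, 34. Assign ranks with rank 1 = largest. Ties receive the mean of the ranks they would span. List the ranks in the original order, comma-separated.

2, 6, 8, 3.5, 3.5, 11, 6, 10, 1, 12, 9, 6

Sorted (descending): 45, 44, 39, 39, 34, 34, 34, 29, 25, 19, 15, 10
The 2 values of 39 occupy positions 3–4 → average rank (3+4)/2 = 3.5.
The 3 values of 34 occupy positions 5–7 → average rank 6.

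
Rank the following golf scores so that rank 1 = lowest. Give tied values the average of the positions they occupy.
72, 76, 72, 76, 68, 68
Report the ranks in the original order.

Sorted (ascending): 68, 68, 72, 72, 76, 76
The 2 values of 68 occupy positions 1–2 → average rank (1+2)/2 = 1.5.
The 2 values of 72 occupy positions 3–4 → average rank (3+4)/2 = 3.5.
The 2 values of 76 occupy positions 5–6 → average rank (5+6)/2 = 5.5.

3.5, 5.5, 3.5, 5.5, 1.5, 1.5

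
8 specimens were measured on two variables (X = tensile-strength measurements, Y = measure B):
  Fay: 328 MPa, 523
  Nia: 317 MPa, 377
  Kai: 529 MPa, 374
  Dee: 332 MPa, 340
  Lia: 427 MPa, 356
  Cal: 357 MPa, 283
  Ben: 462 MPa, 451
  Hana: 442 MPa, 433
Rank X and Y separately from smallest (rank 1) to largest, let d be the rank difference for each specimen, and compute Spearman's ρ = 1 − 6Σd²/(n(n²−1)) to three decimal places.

Ranks of variable 1: 2, 1, 8, 3, 5, 4, 7, 6
Ranks of variable 2: 8, 5, 4, 2, 3, 1, 7, 6
d = r₁ − r₂: -6, -4, 4, 1, 2, 3, 0, 0
d²: 36, 16, 16, 1, 4, 9, 0, 0; Σd² = 82
ρ = 1 − 6·82/(8·63) = 1 − 492/504 = 0.024

0.024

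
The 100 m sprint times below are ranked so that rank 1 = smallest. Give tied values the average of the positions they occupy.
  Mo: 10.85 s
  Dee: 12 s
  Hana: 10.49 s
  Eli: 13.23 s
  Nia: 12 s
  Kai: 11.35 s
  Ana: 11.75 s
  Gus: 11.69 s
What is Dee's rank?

6.5

Sorted (ascending): 10.49, 10.85, 11.35, 11.69, 11.75, 12, 12, 13.23
The 2 values of 12 occupy positions 6–7 → average rank (6+7)/2 = 6.5.
Dee has value 12 s → rank 6.5.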